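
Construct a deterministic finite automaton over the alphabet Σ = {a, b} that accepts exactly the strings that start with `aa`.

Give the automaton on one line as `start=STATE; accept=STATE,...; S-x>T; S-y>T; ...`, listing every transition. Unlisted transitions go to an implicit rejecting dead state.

Walk along `aa` while the input agrees: from S0 take `a` to S1, and so on. Any deviation drops to the rejecting sink S3. Once S2 is reached the prefix is confirmed and every continuation is accepted.
A 4-state machine:
        a   b  
>  S0   S1  S3 
   S1   S2  S3 
 * S2   S2  S2 
   S3   S3  S3 
(> = start, * = accepting)

start=S0; accept=S2; S0-a>S1; S0-b>S3; S1-a>S2; S1-b>S3; S2-a>S2; S2-b>S2; S3-a>S3; S3-b>S3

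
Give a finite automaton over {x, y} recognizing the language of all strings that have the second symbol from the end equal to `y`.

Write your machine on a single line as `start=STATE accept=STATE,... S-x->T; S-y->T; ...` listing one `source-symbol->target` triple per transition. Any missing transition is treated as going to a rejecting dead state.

start=A; accept=F,G; A-x->B; A-y->C; B-x->D; B-y->E; C-x->F; C-y->G; D-x->D; D-y->E; E-x->F; E-y->G; F-x->D; F-y->E; G-x->F; G-y->G

Because acceptance depends on a position counted from the end, the machine has to buffer the most recent 2 symbols. Make each state the string of the last up-to-2 symbols read; on input `x` shift the window left and append `x`. Accept when the buffered window has length 2 and begins with `y`.
7 states suffice.
       x  y 
>  A   B  C 
   B   D  E 
   C   F  G 
   D   D  E 
   E   F  G 
 * F   D  E 
 * G   F  G 
(> = start, * = accepting)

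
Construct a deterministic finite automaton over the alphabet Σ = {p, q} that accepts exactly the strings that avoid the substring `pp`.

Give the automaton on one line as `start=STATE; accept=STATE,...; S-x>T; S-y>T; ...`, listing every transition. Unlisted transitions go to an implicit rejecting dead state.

start=A; accept=A,B; A-p>B; A-q>A; B-p>C; B-q>A; C-p>C; C-q>C

This is the complement of 'contains `pp`'. Use the same substring-matching states — A through C holding how much of `pp` has just been matched — but flip the accepting set: everything except the trap C accepts.
       p  q 
>* A   B  A 
 * B   C  A 
   C   C  C 
(> = start, * = accepting)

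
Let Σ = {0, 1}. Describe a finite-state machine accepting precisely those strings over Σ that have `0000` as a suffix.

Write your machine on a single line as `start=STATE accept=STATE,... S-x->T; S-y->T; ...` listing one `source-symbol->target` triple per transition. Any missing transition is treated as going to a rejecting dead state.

Remember how much of `0000` the current input suffix matches. State s0 means no match yet; s1 means the last symbol is `0`; s2 means the last 2 symbols are `00`; s3 means the last 3 symbols are `000`; s4 means the last 4 symbols are `0000`. Only s4 accepts. On a mismatch, fall back to the longest proper suffix that is still a prefix of `0000`.
5 states suffice.
        0   1  
>  s0   s1  s0 
   s1   s2  s0 
   s2   s3  s0 
   s3   s4  s0 
 * s4   s4  s0 
(> = start, * = accepting)

start=s0; accept=s4; s0-0->s1; s0-1->s0; s1-0->s2; s1-1->s0; s2-0->s3; s2-1->s0; s3-0->s4; s3-1->s0; s4-0->s4; s4-1->s0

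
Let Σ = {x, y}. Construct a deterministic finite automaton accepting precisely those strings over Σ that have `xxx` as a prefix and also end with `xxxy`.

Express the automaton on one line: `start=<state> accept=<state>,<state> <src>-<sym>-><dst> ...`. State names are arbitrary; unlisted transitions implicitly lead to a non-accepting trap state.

Build one automaton per condition and run them in lockstep. One (5 states) tracks whether the input so far still matches the prefix `xxx`; the other (5 states) tracks how much of the suffix `xxxy` has currently been matched. Each combined state is a pair, one component from each; accept when both components accept.
With 13 states:
          x    y  
>  s0     s1   s2 
   s1     s3   s2 
   s2     s4   s2 
   s3     s5   s2 
   s4     s6   s2 
   s5     s5   s7 
   s6     s8   s2 
 * s7     s9  s10 
   s8     s8  s11 
   s9    s12  s10 
   s10    s9  s10 
   s11    s4   s2 
   s12    s5  s10 
(> = start, * = accepting)

start=s0 accept=s7 s0-x->s1 s0-y->s2 s1-x->s3 s1-y->s2 s2-x->s4 s2-y->s2 s3-x->s5 s3-y->s2 s4-x->s6 s4-y->s2 s5-x->s5 s5-y->s7 s6-x->s8 s6-y->s2 s7-x->s9 s7-y->s10 s8-x->s8 s8-y->s11 s9-x->s12 s9-y->s10 s10-x->s9 s10-y->s10 s11-x->s4 s11-y->s2 s12-x->s5 s12-y->s10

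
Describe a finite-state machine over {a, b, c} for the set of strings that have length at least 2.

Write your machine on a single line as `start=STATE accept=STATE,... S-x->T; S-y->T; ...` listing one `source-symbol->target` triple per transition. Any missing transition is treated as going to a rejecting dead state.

start=s0; accept=s2,s3; s0-a->s1; s0-b->s1; s0-c->s1; s1-a->s2; s1-b->s2; s1-c->s2; s2-a->s3; s2-b->s3; s2-c->s3; s3-a->s3; s3-b->s3; s3-c->s3

Count input length up to 3: every symbol moves from s0 toward s3, which means 'more than 2' and absorbs. Accept from {s2, s3}.
4 states suffice.
        a   b   c  
>  s0   s1  s1  s1 
   s1   s2  s2  s2 
 * s2   s3  s3  s3 
 * s3   s3  s3  s3 
(> = start, * = accepting)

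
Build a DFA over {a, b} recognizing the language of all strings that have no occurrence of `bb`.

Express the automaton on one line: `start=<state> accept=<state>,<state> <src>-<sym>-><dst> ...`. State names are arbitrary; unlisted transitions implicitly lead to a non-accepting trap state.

start=S0 accept=S0,S1 S0-a->S0 S0-b->S1 S1-a->S0 S1-b->S2 S2-a->S2 S2-b->S2

Track partial matches of the forbidden pattern `bb`. State S2 is a dead state reached once `bb` has occurred; every other state accepts. S0 means no part of `bb` is currently matched.
3 states suffice.
        a   b  
>* S0   S0  S1 
 * S1   S0  S2 
   S2   S2  S2 
(> = start, * = accepting)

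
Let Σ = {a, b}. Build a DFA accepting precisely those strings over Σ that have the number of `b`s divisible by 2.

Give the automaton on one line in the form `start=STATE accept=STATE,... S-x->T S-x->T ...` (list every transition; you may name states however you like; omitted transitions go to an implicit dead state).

The only thing that matters is how many `b`s have appeared, reduced mod 2. Use one state per residue: s0 for 0, …, s1 for 1. Reading `b` moves to the next residue; anything else stays put. s0 is accepting.
        a   b  
>* s0   s0  s1 
   s1   s1  s0 
(> = start, * = accepting)

start=s0 accept=s0 s0-a->s0 s0-b->s1 s1-a->s1 s1-b->s0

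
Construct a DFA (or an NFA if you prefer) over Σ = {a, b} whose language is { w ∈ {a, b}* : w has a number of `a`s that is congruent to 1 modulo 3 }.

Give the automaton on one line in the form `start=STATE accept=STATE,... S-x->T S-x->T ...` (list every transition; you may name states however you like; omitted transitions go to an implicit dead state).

The only thing that matters is how many `a`s have appeared, reduced mod 3. Use one state per residue: s0 for 0, …, s2 for 2. Reading `a` moves to the next residue; anything else stays put. s1 is accepting.
With 3 states:
        a   b  
>  s0   s1  s0 
 * s1   s2  s1 
   s2   s0  s2 
(> = start, * = accepting)

start=s0 accept=s1 s0-a->s1 s0-b->s0 s1-a->s2 s1-b->s1 s2-a->s0 s2-b->s2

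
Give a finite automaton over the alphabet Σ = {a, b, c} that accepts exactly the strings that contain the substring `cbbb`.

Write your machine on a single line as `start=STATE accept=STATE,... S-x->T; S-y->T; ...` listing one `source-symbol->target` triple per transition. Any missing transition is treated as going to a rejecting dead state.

start=q0; accept=q4; q0-a->q0; q0-b->q0; q0-c->q1; q1-a->q0; q1-b->q2; q1-c->q1; q2-a->q0; q2-b->q3; q2-c->q1; q3-a->q0; q3-b->q4; q3-c->q1; q4-a->q4; q4-b->q4; q4-c->q4

States q0..q3 record the length of the longest prefix of `cbbb` that matches the current input suffix. Reaching q4 means `cbbb` has been seen, and we stay there forever. Accept from q4.
With 5 states:
        a   b   c  
>  q0   q0  q0  q1 
   q1   q0  q2  q1 
   q2   q0  q3  q1 
   q3   q0  q4  q1 
 * q4   q4  q4  q4 
(> = start, * = accepting)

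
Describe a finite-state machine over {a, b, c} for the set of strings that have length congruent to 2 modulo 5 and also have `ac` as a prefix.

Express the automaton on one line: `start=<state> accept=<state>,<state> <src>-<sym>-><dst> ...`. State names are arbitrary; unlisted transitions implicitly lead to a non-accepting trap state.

start=s0 accept=s3 s0-a->s1 s0-b->s2 s0-c->s2 s1-a->s2 s1-b->s2 s1-c->s3 s2-a->s2 s2-b->s2 s2-c->s2 s3-a->s4 s3-b->s4 s3-c->s4 s4-a->s5 s4-b->s5 s4-c->s5 s5-a->s6 s5-b->s6 s5-c->s6 s6-a->s7 s6-b->s7 s6-c->s7 s7-a->s3 s7-b->s3 s7-c->s3

Handle the two conditions separately and then intersect. One (5 states) tracks the input length modulo 5; the other (4 states) tracks whether the input so far still matches the prefix `ac`. Each combined state is a pair, one component from each; accept when both components accept. After merging equivalent states the machine shrinks.
With 8 states:
        a   b   c  
>  s0   s1  s2  s2 
   s1   s2  s2  s3 
   s2   s2  s2  s2 
 * s3   s4  s4  s4 
   s4   s5  s5  s5 
   s5   s6  s6  s6 
   s6   s7  s7  s7 
   s7   s3  s3  s3 
(> = start, * = accepting)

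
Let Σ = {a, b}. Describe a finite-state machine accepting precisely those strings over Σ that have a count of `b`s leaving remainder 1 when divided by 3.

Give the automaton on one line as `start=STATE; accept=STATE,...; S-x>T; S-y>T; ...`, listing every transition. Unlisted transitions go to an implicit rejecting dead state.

start=s0; accept=s1; s0-a>s0; s0-b>s1; s1-a>s1; s1-b>s2; s2-a>s2; s2-b>s0

Keep the running count of `b`s modulo 3: each `b` advances along the cycle s0 → s1 → s2 → s0 while other symbols loop. Accept at s1.
With 3 states:
        a   b  
>  s0   s0  s1 
 * s1   s1  s2 
   s2   s2  s0 
(> = start, * = accepting)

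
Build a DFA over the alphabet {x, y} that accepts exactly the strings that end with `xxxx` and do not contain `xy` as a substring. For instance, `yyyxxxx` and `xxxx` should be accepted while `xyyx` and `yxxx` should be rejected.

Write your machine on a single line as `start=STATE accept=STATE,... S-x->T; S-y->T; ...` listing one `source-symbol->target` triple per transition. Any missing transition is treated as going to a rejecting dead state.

Handle the two conditions separately and then intersect. One (5 states) tracks how much of the suffix `xxxx` has currently been matched; the other (3 states) tracks partial matches of the forbidden pattern `xy`. Each combined state is a pair, one component from each; accept when both components accept.
10 states suffice.
       x  y 
>  A   B  A 
   B   C  D 
   C   E  D 
   D   F  D 
   E   G  D 
   F   H  D 
 * G   G  D 
   H   I  D 
   I   J  D 
   J   J  D 
(> = start, * = accepting)

start=A; accept=G; A-x->B; A-y->A; B-x->C; B-y->D; C-x->E; C-y->D; D-x->F; D-y->D; E-x->G; E-y->D; F-x->H; F-y->D; G-x->G; G-y->D; H-x->I; H-y->D; I-x->J; I-y->D; J-x->J; J-y->D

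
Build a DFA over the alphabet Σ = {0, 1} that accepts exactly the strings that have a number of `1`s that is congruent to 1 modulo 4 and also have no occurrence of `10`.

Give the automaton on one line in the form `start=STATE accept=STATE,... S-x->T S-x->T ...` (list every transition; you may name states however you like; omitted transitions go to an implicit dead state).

Build one automaton per condition and run them in lockstep. One (4 states) tracks the count of `1`s modulo 4; the other (3 states) tracks partial matches of the forbidden pattern `10`. Each combined state is a pair, one component from each; accept when both components accept. Minimizing collapses redundant product states.
A 6-state machine:
        0   1  
>  s0   s0  s1 
 * s1   s2  s3 
   s2   s2  s2 
   s3   s2  s4 
   s4   s2  s5 
   s5   s2  s1 
(> = start, * = accepting)

start=s0 accept=s1 s0-0->s0 s0-1->s1 s1-0->s2 s1-1->s3 s2-0->s2 s2-1->s2 s3-0->s2 s3-1->s4 s4-0->s2 s4-1->s5 s5-0->s2 s5-1->s1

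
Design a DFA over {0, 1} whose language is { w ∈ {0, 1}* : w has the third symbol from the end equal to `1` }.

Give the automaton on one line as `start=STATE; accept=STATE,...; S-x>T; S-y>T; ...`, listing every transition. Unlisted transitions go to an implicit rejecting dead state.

start=q0; accept=q11,q12,q13,q14; q0-0>q1; q0-1>q2; q1-0>q3; q1-1>q4; q2-0>q5; q2-1>q6; q3-0>q7; q3-1>q8; q4-0>q9; q4-1>q10; q5-0>q11; q5-1>q12; q6-0>q13; q6-1>q14; q7-0>q7; q7-1>q8; q8-0>q9; q8-1>q10; q9-0>q11; q9-1>q12; q10-0>q13; q10-1>q14; q11-0>q7; q11-1>q8; q12-0>q9; q12-1>q10; q13-0>q11; q13-1>q12; q14-0>q13; q14-1>q14

A DFA must remember the last 3 symbols (since which symbol is third-to-last isn't known until the input ends). Use one state per possible window of the last ≤3 symbols; accept from those whose window starts with `1`.
15 states suffice.
          0    1  
>  q0     q1   q2 
   q1     q3   q4 
   q2     q5   q6 
   q3     q7   q8 
   q4     q9  q10 
   q5    q11  q12 
   q6    q13  q14 
   q7     q7   q8 
   q8     q9  q10 
   q9    q11  q12 
   q10   q13  q14 
 * q11    q7   q8 
 * q12    q9  q10 
 * q13   q11  q12 
 * q14   q13  q14 
(> = start, * = accepting)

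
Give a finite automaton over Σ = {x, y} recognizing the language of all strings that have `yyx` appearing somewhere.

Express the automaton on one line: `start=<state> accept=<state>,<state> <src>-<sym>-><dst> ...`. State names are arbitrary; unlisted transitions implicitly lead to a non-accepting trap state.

Track how much of `yyx` has been matched so far: state S0 is no progress, S3 is the absorbing accept state reached once `yyx` has occurred. Intermediate states record partial matches; on a mismatch, fall back to the longest reusable overlap.
With 4 states:
        x   y  
>  S0   S0  S1 
   S1   S0  S2 
   S2   S3  S2 
 * S3   S3  S3 
(> = start, * = accepting)

start=S0 accept=S3 S0-x->S0 S0-y->S1 S1-x->S0 S1-y->S2 S2-x->S3 S2-y->S2 S3-x->S3 S3-y->S3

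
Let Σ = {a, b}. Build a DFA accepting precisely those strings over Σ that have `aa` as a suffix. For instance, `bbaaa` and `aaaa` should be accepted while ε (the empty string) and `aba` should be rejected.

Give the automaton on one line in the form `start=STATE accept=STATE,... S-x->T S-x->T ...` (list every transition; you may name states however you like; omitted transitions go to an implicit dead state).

start=q0 accept=q2 q0-a->q1 q0-b->q0 q1-a->q2 q1-b->q0 q2-a->q2 q2-b->q0

Remember how much of `aa` the current input suffix matches. State q0 means no match yet; q1 means the last symbol is `a`; q2 means the last 2 symbols are `aa`. Only q2 accepts. On a mismatch, fall back to the longest proper suffix that is still a prefix of `aa`.
        a   b  
>  q0   q1  q0 
   q1   q2  q0 
 * q2   q2  q0 
(> = start, * = accepting)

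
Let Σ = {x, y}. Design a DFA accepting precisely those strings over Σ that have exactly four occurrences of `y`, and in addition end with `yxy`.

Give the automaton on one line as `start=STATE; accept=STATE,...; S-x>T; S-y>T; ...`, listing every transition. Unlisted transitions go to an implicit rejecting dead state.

start=s0; accept=s6; s0-x>s0; s0-y>s1; s1-x>s1; s1-y>s2; s2-x>s2; s2-y>s3; s3-x>s4; s3-y>s5; s4-x>s5; s4-y>s6; s5-x>s5; s5-y>s5; s6-x>s5; s6-y>s5

Handle the two conditions separately and then intersect. The first has 6 states tracking the count of `y`s, saturating at 5; the second has 4 states tracking how much of the suffix `yxy` has currently been matched. A product state is a pair (one from each), accepting exactly when both do. Equivalent product states are then merged.
7 states suffice.
        x   y  
>  s0   s0  s1 
   s1   s1  s2 
   s2   s2  s3 
   s3   s4  s5 
   s4   s5  s6 
   s5   s5  s5 
 * s6   s5  s5 
(> = start, * = accepting)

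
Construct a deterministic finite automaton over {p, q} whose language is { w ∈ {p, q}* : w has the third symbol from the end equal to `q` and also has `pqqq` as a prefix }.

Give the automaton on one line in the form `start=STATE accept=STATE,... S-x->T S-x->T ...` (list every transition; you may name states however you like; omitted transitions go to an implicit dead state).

start=s0 accept=s16,s17,s18,s19 s0-p->s1 s0-q->s2 s1-p->s3 s1-q->s4 s2-p->s5 s2-q->s6 s3-p->s7 s3-q->s8 s4-p->s9 s4-q->s10 s5-p->s11 s5-q->s12 s6-p->s13 s6-q->s14 s7-p->s7 s7-q->s8 s8-p->s9 s8-q->s15 s9-p->s11 s9-q->s12 s10-p->s13 s10-q->s16 s11-p->s7 s11-q->s8 s12-p->s9 s12-q->s15 s13-p->s11 s13-q->s12 s14-p->s13 s14-q->s14 s15-p->s13 s15-q->s14 s16-p->s17 s16-q->s16 s17-p->s18 s17-q->s19 s18-p->s20 s18-q->s21 s19-p->s22 s19-q->s23 s20-p->s20 s20-q->s21 s21-p->s22 s21-q->s23 s22-p->s18 s22-q->s19 s23-p->s17 s23-q->s16

Build one automaton per condition and run them in lockstep. The first has 15 states tracking the last 3 symbols read; the second has 6 states tracking whether the input so far still matches the prefix `pqqq`. A product state is a pair (one from each), accepting exactly when both do.
A 24-state machine:
          p    q  
>  s0     s1   s2 
   s1     s3   s4 
   s2     s5   s6 
   s3     s7   s8 
   s4     s9  s10 
   s5    s11  s12 
   s6    s13  s14 
   s7     s7   s8 
   s8     s9  s15 
   s9    s11  s12 
   s10   s13  s16 
   s11    s7   s8 
   s12    s9  s15 
   s13   s11  s12 
   s14   s13  s14 
   s15   s13  s14 
 * s16   s17  s16 
 * s17   s18  s19 
 * s18   s20  s21 
 * s19   s22  s23 
   s20   s20  s21 
   s21   s22  s23 
   s22   s18  s19 
   s23   s17  s16 
(> = start, * = accepting)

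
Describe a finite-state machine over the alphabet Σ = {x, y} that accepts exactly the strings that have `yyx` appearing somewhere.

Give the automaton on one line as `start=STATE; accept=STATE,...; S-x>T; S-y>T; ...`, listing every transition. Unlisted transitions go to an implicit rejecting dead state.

start=S0; accept=S3; S0-x>S0; S0-y>S1; S1-x>S0; S1-y>S2; S2-x>S3; S2-y>S2; S3-x>S3; S3-y>S3

States S0..S2 record the length of the longest prefix of `yyx` that matches the current input suffix. Reaching S3 means `yyx` has been seen, and we stay there forever. Accept from S3.
With 4 states:
        x   y  
>  S0   S0  S1 
   S1   S0  S2 
   S2   S3  S2 
 * S3   S3  S3 
(> = start, * = accepting)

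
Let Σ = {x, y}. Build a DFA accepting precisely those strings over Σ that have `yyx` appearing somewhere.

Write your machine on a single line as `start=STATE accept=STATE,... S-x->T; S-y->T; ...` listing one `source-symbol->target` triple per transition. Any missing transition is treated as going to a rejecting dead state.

Track how much of `yyx` has been matched so far: state A is no progress, D is the absorbing accept state reached once `yyx` has occurred. Intermediate states record partial matches; on a mismatch, fall back to the longest reusable overlap.
A 4-state machine:
       x  y 
>  A   A  B 
   B   A  C 
   C   D  C 
 * D   D  D 
(> = start, * = accepting)

start=A; accept=D; A-x->A; A-y->B; B-x->A; B-y->C; C-x->D; C-y->C; D-x->D; D-y->D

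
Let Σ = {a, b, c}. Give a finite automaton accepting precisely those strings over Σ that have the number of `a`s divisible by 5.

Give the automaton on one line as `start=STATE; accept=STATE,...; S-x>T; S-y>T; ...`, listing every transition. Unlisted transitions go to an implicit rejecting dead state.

start=q0; accept=q0; q0-a>q1; q0-b>q0; q0-c>q0; q1-a>q2; q1-b>q1; q1-c>q1; q2-a>q3; q2-b>q2; q2-c>q2; q3-a>q4; q3-b>q3; q3-c>q3; q4-a>q0; q4-b>q4; q4-c>q4

The only thing that matters is how many `a`s have appeared, reduced mod 5. Use one state per residue: q0 for 0, …, q4 for 4. Reading `a` moves to the next residue; anything else stays put. q0 is accepting.
A 5-state machine:
        a   b   c  
>* q0   q1  q0  q0 
   q1   q2  q1  q1 
   q2   q3  q2  q2 
   q3   q4  q3  q3 
   q4   q0  q4  q4 
(> = start, * = accepting)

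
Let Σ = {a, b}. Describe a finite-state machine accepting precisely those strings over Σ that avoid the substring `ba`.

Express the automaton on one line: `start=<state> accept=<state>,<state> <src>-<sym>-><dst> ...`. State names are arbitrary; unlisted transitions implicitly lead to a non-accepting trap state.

start=s0 accept=s0,s1 s0-a->s0 s0-b->s1 s1-a->s2 s1-b->s1 s2-a->s2 s2-b->s2

This is the complement of 'contains `ba`'. Use the same substring-matching states — s0 through s2 holding how much of `ba` has just been matched — but flip the accepting set: everything except the trap s2 accepts.
3 states suffice.
        a   b  
>* s0   s0  s1 
 * s1   s2  s1 
   s2   s2  s2 
(> = start, * = accepting)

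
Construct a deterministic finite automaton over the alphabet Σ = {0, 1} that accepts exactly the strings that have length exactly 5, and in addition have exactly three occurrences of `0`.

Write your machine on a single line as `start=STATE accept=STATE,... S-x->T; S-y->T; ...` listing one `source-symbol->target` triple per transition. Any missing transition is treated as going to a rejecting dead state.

start=q0; accept=q12; q0-0->q1; q0-1->q2; q1-0->q3; q1-1->q4; q2-0->q4; q2-1->q5; q3-0->q6; q3-1->q7; q4-0->q7; q4-1->q8; q5-0->q8; q5-1->q9; q6-0->q9; q6-1->q10; q7-0->q10; q7-1->q11; q8-0->q11; q8-1->q9; q9-0->q9; q9-1->q9; q10-0->q9; q10-1->q12; q11-0->q12; q11-1->q9; q12-0->q9; q12-1->q9

Run two small machines in parallel and take their product. One (7 states) tracks the input length, saturating at 6; the other (5 states) tracks the count of `0`s, saturating at 4. Each combined state is a pair, one component from each; accept when both components accept. After merging equivalent states the machine shrinks.
13 states suffice.
          0    1  
>  q0     q1   q2 
   q1     q3   q4 
   q2     q4   q5 
   q3     q6   q7 
   q4     q7   q8 
   q5     q8   q9 
   q6     q9  q10 
   q7    q10  q11 
   q8    q11   q9 
   q9     q9   q9 
   q10    q9  q12 
   q11   q12   q9 
 * q12    q9   q9 
(> = start, * = accepting)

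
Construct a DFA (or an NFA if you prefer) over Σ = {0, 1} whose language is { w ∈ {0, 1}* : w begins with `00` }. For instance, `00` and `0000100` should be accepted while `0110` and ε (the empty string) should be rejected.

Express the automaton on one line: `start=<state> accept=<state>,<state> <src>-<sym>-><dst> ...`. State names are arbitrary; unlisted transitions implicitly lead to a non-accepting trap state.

start=s0 accept=s2 s0-0->s1 s0-1->s3 s1-0->s2 s1-1->s3 s2-0->s2 s2-1->s2 s3-0->s3 s3-1->s3

Check the first 2 symbols one by one: s0 through s1 record how many have matched `00` so far; any wrong symbol goes to the dead state s3. After all 2 match we enter the accepting sink s2.
4 states suffice.
        0   1  
>  s0   s1  s3 
   s1   s2  s3 
 * s2   s2  s2 
   s3   s3  s3 
(> = start, * = accepting)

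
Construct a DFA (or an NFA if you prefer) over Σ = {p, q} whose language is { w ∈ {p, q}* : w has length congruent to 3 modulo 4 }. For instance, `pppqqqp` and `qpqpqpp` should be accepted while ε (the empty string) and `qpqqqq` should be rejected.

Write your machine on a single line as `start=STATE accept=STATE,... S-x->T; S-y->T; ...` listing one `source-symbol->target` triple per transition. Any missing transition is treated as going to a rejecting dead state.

start=s0; accept=s3; s0-p->s1; s0-q->s1; s1-p->s2; s1-q->s2; s2-p->s3; s2-q->s3; s3-p->s0; s3-q->s0

Only the length mod 4 matters, so use a 4-cycle: from any state, every input symbol moves to the next state, wrapping s3 back to s0. Mark s3 accepting.
A 4-state machine:
        p   q  
>  s0   s1  s1 
   s1   s2  s2 
   s2   s3  s3 
 * s3   s0  s0 
(> = start, * = accepting)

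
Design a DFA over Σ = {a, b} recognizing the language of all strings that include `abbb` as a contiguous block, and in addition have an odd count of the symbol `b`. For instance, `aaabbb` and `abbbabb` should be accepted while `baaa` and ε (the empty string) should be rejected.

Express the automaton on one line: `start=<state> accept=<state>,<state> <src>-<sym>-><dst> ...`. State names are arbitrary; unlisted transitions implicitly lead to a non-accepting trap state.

Handle the two conditions separately and then intersect. The first has 5 states tracking whether and how much of `abbb` has been seen; the second has 2 states tracking the count of `b`s modulo 2. A product state is a pair (one from each), accepting exactly when both do.
        a   b  
>  s0   s1  s2 
   s1   s1  s3 
   s2   s4  s0 
   s3   s4  s5 
   s4   s4  s6 
   s5   s1  s7 
   s6   s1  s8 
 * s7   s7  s9 
   s8   s4  s9 
   s9   s9  s7 
(> = start, * = accepting)

start=s0 accept=s7 s0-a->s1 s0-b->s2 s1-a->s1 s1-b->s3 s2-a->s4 s2-b->s0 s3-a->s4 s3-b->s5 s4-a->s4 s4-b->s6 s5-a->s1 s5-b->s7 s6-a->s1 s6-b->s8 s7-a->s7 s7-b->s9 s8-a->s4 s8-b->s9 s9-a->s9 s9-b->s7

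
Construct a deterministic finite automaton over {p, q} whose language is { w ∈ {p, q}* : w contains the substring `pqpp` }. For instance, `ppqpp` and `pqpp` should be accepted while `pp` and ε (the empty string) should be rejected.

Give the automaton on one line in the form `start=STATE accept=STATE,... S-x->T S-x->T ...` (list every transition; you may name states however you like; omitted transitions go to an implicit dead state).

States A..D record the length of the longest prefix of `pqpp` that matches the current input suffix. Reaching E means `pqpp` has been seen, and we stay there forever. Accept from E.
With 5 states:
       p  q 
>  A   B  A 
   B   B  C 
   C   D  A 
   D   E  C 
 * E   E  E 
(> = start, * = accepting)

start=A accept=E A-p->B A-q->A B-p->B B-q->C C-p->D C-q->A D-p->E D-q->C E-p->E E-q->E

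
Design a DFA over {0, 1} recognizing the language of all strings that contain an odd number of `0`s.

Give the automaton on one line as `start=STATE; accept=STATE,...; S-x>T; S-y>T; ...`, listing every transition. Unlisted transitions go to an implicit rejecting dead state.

The only thing that matters is how many `0`s have appeared, reduced mod 2. Use one state per residue: A for 0, …, B for 1. Reading `0` moves to the next residue; anything else stays put. B is accepting.
With 2 states:
       0  1 
>  A   B  A 
 * B   A  B 
(> = start, * = accepting)

start=A; accept=B; A-0>B; A-1>A; B-0>A; B-1>B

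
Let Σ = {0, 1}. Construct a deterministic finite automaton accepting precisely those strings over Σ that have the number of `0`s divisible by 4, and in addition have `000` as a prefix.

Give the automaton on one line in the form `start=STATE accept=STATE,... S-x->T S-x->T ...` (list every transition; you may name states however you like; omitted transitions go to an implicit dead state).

start=s0 accept=s5 s0-0->s1 s0-1->s2 s1-0->s3 s1-1->s2 s2-0->s2 s2-1->s2 s3-0->s4 s3-1->s2 s4-0->s5 s4-1->s4 s5-0->s6 s5-1->s5 s6-0->s7 s6-1->s6 s7-0->s4 s7-1->s7

Handle the two conditions separately and then intersect. The first has 4 states tracking the count of `0`s modulo 4; the second has 5 states tracking whether the input so far still matches the prefix `000`. A product state is a pair (one from each), accepting exactly when both do. Equivalent product states are then merged.
        0   1  
>  s0   s1  s2 
   s1   s3  s2 
   s2   s2  s2 
   s3   s4  s2 
   s4   s5  s4 
 * s5   s6  s5 
   s6   s7  s6 
   s7   s4  s7 
(> = start, * = accepting)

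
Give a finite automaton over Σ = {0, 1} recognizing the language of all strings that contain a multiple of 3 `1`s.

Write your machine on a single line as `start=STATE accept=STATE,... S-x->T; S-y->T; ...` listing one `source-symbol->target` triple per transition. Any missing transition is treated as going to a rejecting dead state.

The only thing that matters is how many `1`s have appeared, reduced mod 3. Use one state per residue: q0 for 0, …, q2 for 2. Reading `1` moves to the next residue; anything else stays put. q0 is accepting.
A 3-state machine:
        0   1  
>* q0   q0  q1 
   q1   q1  q2 
   q2   q2  q0 
(> = start, * = accepting)

start=q0; accept=q0; q0-0->q0; q0-1->q1; q1-0->q1; q1-1->q2; q2-0->q2; q2-1->q0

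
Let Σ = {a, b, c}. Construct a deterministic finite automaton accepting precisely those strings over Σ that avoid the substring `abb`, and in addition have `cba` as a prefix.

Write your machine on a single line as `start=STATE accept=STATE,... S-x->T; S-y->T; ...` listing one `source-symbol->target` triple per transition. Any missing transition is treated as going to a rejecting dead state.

Build one automaton per condition and run them in lockstep. One (4 states) tracks partial matches of the forbidden pattern `abb`; the other (5 states) tracks whether the input so far still matches the prefix `cba`. Each combined state is a pair, one component from each; accept when both components accept. Minimizing collapses redundant product states.
        a   b   c  
>  S0   S1  S1  S2 
   S1   S1  S1  S1 
   S2   S1  S3  S1 
   S3   S4  S1  S1 
 * S4   S4  S5  S6 
 * S5   S4  S1  S6 
 * S6   S4  S6  S6 
(> = start, * = accepting)

start=S0; accept=S4,S5,S6; S0-a->S1; S0-b->S1; S0-c->S2; S1-a->S1; S1-b->S1; S1-c->S1; S2-a->S1; S2-b->S3; S2-c->S1; S3-a->S4; S3-b->S1; S3-c->S1; S4-a->S4; S4-b->S5; S4-c->S6; S5-a->S4; S5-b->S1; S5-c->S6; S6-a->S4; S6-b->S6; S6-c->S6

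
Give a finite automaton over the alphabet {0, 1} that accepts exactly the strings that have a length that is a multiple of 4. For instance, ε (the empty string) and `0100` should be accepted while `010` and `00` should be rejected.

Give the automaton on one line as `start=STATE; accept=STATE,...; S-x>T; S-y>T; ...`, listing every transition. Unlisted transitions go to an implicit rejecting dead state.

Only the length mod 4 matters, so use a 4-cycle: from any state, every input symbol moves to the next state, wrapping q3 back to q0. Mark q0 accepting.
4 states suffice.
        0   1  
>* q0   q1  q1 
   q1   q2  q2 
   q2   q3  q3 
   q3   q0  q0 
(> = start, * = accepting)

start=q0; accept=q0; q0-0>q1; q0-1>q1; q1-0>q2; q1-1>q2; q2-0>q3; q2-1>q3; q3-0>q0; q3-1>q0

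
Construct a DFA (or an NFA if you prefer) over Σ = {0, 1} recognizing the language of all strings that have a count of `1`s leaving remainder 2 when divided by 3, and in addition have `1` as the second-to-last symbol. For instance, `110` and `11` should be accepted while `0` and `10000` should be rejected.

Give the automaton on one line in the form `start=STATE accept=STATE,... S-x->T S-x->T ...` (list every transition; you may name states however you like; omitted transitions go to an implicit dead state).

start=q0 accept=q6,q9 q0-0->q1 q0-1->q2 q1-0->q3 q1-1->q4 q2-0->q5 q2-1->q6 q3-0->q3 q3-1->q4 q4-0->q5 q4-1->q6 q5-0->q7 q5-1->q8 q6-0->q9 q6-1->q10 q7-0->q7 q7-1->q8 q8-0->q9 q8-1->q10 q9-0->q11 q9-1->q12 q10-0->q13 q10-1->q14 q11-0->q11 q11-1->q12 q12-0->q13 q12-1->q14 q13-0->q3 q13-1->q4 q14-0->q5 q14-1->q6

Run two small machines in parallel and take their product. One (3 states) tracks the count of `1`s modulo 3; the other (7 states) tracks the last 2 symbols read. Each combined state is a pair, one component from each; accept when both components accept.
15 states suffice.
          0    1  
>  q0     q1   q2 
   q1     q3   q4 
   q2     q5   q6 
   q3     q3   q4 
   q4     q5   q6 
   q5     q7   q8 
 * q6     q9  q10 
   q7     q7   q8 
   q8     q9  q10 
 * q9    q11  q12 
   q10   q13  q14 
   q11   q11  q12 
   q12   q13  q14 
   q13    q3   q4 
   q14    q5   q6 
(> = start, * = accepting)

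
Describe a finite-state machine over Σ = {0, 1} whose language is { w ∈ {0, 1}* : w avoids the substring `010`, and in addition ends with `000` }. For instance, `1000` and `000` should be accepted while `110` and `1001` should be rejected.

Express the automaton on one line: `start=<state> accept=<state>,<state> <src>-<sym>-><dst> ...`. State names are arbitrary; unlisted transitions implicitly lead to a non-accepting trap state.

Handle the two conditions separately and then intersect. The first has 4 states tracking partial matches of the forbidden pattern `010`; the second has 4 states tracking how much of the suffix `000` has currently been matched. A product state is a pair (one from each), accepting exactly when both do.
A 9-state machine:
        0   1  
>  q0   q1  q0 
   q1   q2  q3 
   q2   q4  q3 
   q3   q5  q0 
 * q4   q4  q3 
   q5   q6  q7 
   q6   q8  q7 
   q7   q5  q7 
   q8   q8  q7 
(> = start, * = accepting)

start=q0 accept=q4 q0-0->q1 q0-1->q0 q1-0->q2 q1-1->q3 q2-0->q4 q2-1->q3 q3-0->q5 q3-1->q0 q4-0->q4 q4-1->q3 q5-0->q6 q5-1->q7 q6-0->q8 q6-1->q7 q7-0->q5 q7-1->q7 q8-0->q8 q8-1->q7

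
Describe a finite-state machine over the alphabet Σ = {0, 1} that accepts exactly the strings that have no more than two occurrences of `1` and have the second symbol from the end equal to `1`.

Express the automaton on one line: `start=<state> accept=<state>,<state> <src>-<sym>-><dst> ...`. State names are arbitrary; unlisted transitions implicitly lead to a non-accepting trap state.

Build one automaton per condition and run them in lockstep. The first has 4 states tracking the count of `1`s, saturating at 3; the second has 7 states tracking the last 2 symbols read. A product state is a pair (one from each), accepting exactly when both do.
With 15 states:
          0    1  
>  q0     q1   q2 
   q1     q3   q4 
   q2     q5   q6 
   q3     q3   q4 
   q4     q5   q6 
 * q5     q7   q8 
 * q6     q9  q10 
   q7     q7   q8 
   q8     q9  q10 
 * q9    q11  q12 
   q10   q13  q10 
   q11   q11  q12 
   q12   q13  q10 
   q13   q14  q12 
   q14   q14  q12 
(> = start, * = accepting)

start=q0 accept=q5,q6,q9 q0-0->q1 q0-1->q2 q1-0->q3 q1-1->q4 q2-0->q5 q2-1->q6 q3-0->q3 q3-1->q4 q4-0->q5 q4-1->q6 q5-0->q7 q5-1->q8 q6-0->q9 q6-1->q10 q7-0->q7 q7-1->q8 q8-0->q9 q8-1->q10 q9-0->q11 q9-1->q12 q10-0->q13 q10-1->q10 q11-0->q11 q11-1->q12 q12-0->q13 q12-1->q10 q13-0->q14 q13-1->q12 q14-0->q14 q14-1->q12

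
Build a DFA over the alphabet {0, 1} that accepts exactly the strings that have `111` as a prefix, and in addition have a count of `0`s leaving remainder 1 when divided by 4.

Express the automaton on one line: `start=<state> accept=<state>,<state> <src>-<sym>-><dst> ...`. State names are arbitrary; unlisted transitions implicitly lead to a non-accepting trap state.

Run two small machines in parallel and take their product. One (5 states) tracks whether the input so far still matches the prefix `111`; the other (4 states) tracks the count of `0`s modulo 4. Each combined state is a pair, one component from each; accept when both components accept.
An 11-state machine:
          0    1  
>  S0     S1   S2 
   S1     S3   S1 
   S2     S1   S4 
   S3     S5   S3 
   S4     S1   S6 
   S5     S7   S5 
   S6     S8   S6 
   S7     S1   S7 
 * S8     S9   S8 
   S9    S10   S9 
   S10    S6  S10 
(> = start, * = accepting)

start=S0 accept=S8 S0-0->S1 S0-1->S2 S1-0->S3 S1-1->S1 S2-0->S1 S2-1->S4 S3-0->S5 S3-1->S3 S4-0->S1 S4-1->S6 S5-0->S7 S5-1->S5 S6-0->S8 S6-1->S6 S7-0->S1 S7-1->S7 S8-0->S9 S8-1->S8 S9-0->S10 S9-1->S9 S10-0->S6 S10-1->S10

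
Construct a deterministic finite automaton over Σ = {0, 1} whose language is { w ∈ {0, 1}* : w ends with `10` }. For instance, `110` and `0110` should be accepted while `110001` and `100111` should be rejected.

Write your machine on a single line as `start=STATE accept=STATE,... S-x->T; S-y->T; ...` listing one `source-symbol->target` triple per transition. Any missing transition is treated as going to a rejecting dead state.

Let each state record the length of the longest suffix of the input read so far that is also a prefix of `10`. S1 means the last symbol is `1`; S2 means the last 2 symbols are `10`. Accept only at S2, where the string currently ends in `10`.
        0   1  
>  S0   S0  S1 
   S1   S2  S1 
 * S2   S0  S1 
(> = start, * = accepting)

start=S0; accept=S2; S0-0->S0; S0-1->S1; S1-0->S2; S1-1->S1; S2-0->S0; S2-1->S1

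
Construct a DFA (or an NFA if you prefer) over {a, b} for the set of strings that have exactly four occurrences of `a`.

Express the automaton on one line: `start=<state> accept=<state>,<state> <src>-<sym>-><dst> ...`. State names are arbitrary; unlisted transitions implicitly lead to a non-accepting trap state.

Count `a`s, saturating at 5: states S0 through S4 mean 0 through 4 `a`s seen; S5 means more than 4. Each `a` increments (capped at S5); other symbols loop. Accept from {S4}.
6 states suffice.
        a   b  
>  S0   S1  S0 
   S1   S2  S1 
   S2   S3  S2 
   S3   S4  S3 
 * S4   S5  S4 
   S5   S5  S5 
(> = start, * = accepting)

start=S0 accept=S4 S0-a->S1 S0-b->S0 S1-a->S2 S1-b->S1 S2-a->S3 S2-b->S2 S3-a->S4 S3-b->S3 S4-a->S5 S4-b->S4 S5-a->S5 S5-b->S5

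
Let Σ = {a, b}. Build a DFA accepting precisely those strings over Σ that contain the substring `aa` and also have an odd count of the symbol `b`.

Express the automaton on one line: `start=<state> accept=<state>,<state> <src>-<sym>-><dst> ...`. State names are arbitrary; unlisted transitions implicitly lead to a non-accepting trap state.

start=q0 accept=q5 q0-a->q1 q0-b->q2 q1-a->q3 q1-b->q2 q2-a->q4 q2-b->q0 q3-a->q3 q3-b->q5 q4-a->q5 q4-b->q0 q5-a->q5 q5-b->q3

Handle the two conditions separately and then intersect. One (3 states) tracks whether and how much of `aa` has been seen; the other (2 states) tracks the count of `b`s modulo 2. Each combined state is a pair, one component from each; accept when both components accept.
        a   b  
>  q0   q1  q2 
   q1   q3  q2 
   q2   q4  q0 
   q3   q3  q5 
   q4   q5  q0 
 * q5   q5  q3 
(> = start, * = accepting)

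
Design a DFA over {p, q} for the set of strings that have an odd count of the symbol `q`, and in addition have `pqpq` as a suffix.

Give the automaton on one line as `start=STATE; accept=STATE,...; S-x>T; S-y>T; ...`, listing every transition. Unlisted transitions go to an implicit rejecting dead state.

Handle the two conditions separately and then intersect. One (2 states) tracks the count of `q`s modulo 2; the other (5 states) tracks how much of the suffix `pqpq` has currently been matched. Each combined state is a pair, one component from each; accept when both components accept. Minimizing collapses redundant product states.
6 states suffice.
        p   q  
>  s0   s0  s1 
   s1   s2  s0 
   s2   s2  s3 
   s3   s4  s1 
   s4   s0  s5 
 * s5   s2  s0 
(> = start, * = accepting)

start=s0; accept=s5; s0-p>s0; s0-q>s1; s1-p>s2; s1-q>s0; s2-p>s2; s2-q>s3; s3-p>s4; s3-q>s1; s4-p>s0; s4-q>s5; s5-p>s2; s5-q>s0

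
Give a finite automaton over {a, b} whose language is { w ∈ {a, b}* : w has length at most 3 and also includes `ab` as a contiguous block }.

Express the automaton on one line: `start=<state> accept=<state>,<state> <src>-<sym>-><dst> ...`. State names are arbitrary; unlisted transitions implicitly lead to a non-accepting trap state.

start=s0 accept=s4,s7 s0-a->s1 s0-b->s2 s1-a->s3 s1-b->s4 s2-a->s3 s2-b->s5 s3-a->s6 s3-b->s7 s4-a->s7 s4-b->s7 s5-a->s6 s5-b->s8 s6-a->s9 s6-b->s10 s7-a->s10 s7-b->s10 s8-a->s9 s8-b->s11 s9-a->s9 s9-b->s10 s10-a->s10 s10-b->s10 s11-a->s9 s11-b->s11

Run two small machines in parallel and take their product. The first has 5 states tracking the input length, saturating at 4; the second has 3 states tracking whether and how much of `ab` has been seen. A product state is a pair (one from each), accepting exactly when both do.
With 12 states:
          a    b  
>  s0     s1   s2 
   s1     s3   s4 
   s2     s3   s5 
   s3     s6   s7 
 * s4     s7   s7 
   s5     s6   s8 
   s6     s9  s10 
 * s7    s10  s10 
   s8     s9  s11 
   s9     s9  s10 
   s10   s10  s10 
   s11    s9  s11 
(> = start, * = accepting)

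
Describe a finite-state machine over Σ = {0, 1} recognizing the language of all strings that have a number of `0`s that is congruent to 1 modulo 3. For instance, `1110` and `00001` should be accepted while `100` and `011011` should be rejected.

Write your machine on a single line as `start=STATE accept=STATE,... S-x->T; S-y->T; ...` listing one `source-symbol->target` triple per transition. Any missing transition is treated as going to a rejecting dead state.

start=s0; accept=s1; s0-0->s1; s0-1->s0; s1-0->s2; s1-1->s1; s2-0->s0; s2-1->s2

The only thing that matters is how many `0`s have appeared, reduced mod 3. Use one state per residue: s0 for 0, …, s2 for 2. Reading `0` moves to the next residue; anything else stays put. s1 is accepting.
A 3-state machine:
        0   1  
>  s0   s1  s0 
 * s1   s2  s1 
   s2   s0  s2 
(> = start, * = accepting)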